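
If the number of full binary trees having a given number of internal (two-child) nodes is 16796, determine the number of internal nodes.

Full binary trees with n internal nodes are counted by C_n. Since C_10 = 16796, the index is 10.

10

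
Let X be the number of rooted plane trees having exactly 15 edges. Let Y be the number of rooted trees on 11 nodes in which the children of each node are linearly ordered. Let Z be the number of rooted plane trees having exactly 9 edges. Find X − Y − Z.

Rooted ordered trees with n edges are counted by C_n; here n = 15. So X = C_15 = 9694845.
A rooted plane tree on 11 nodes has 10 edges, and such trees are counted by C_10. So Y = C_10 = 16796.
Rooted ordered trees with n edges are counted by C_n; here n = 9. So Z = C_9 = 4862.
X − Y − Z = 9694845 − 16796 − 4862 = 9673187.

9673187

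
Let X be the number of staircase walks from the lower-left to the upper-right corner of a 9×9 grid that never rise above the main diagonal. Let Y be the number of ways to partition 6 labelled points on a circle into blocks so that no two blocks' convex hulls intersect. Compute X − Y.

4730

Monotone paths in an n×n grid that stay weakly below the diagonal are counted by C_n; here n = 9. So X = C_9 = 4862.
The non-crossing partitions of [6] form a lattice of size C_6. So Y = C_6 = 132.
X − Y = 4862 − 132 = 4730.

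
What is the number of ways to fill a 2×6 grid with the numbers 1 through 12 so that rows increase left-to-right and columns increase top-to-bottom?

Standard Young tableaux of shape 2×n are counted by C_n; here n = 6.
C_6 = 132.

132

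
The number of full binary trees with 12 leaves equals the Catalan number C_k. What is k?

11

Full binary trees with 12 leaves have 12−1 = 11 internal nodes, so there are C_11 of them.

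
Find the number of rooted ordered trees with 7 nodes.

Rooted ordered (plane) trees on m nodes have m−1 edges and are counted by C_{m−1}; m = 7 gives C_6.
C_6 = C_5 · 2(2·5+1)/(5+2) = 42 · 22/7 = 132.

132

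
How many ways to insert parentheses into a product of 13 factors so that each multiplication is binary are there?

208012

Ways to associate a product of 13 factors correspond to binary trees on 13 leaves, so the count is C_12.
C_12 = 208012.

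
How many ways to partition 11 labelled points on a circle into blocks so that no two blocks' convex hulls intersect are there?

Non-crossing partitions of an n-element set are counted by C_n; here n = 11.
C_11 = C_10 · 2(2·10+1)/(10+2) = 16796 · 42/12 = 58786.

58786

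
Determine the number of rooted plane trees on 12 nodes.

A rooted plane tree on 12 nodes has 11 edges, and such trees are counted by C_11.
C_11 = 58786.

58786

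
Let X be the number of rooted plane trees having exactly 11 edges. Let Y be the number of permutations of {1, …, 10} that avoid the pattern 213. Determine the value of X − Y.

A rooted plane tree with 11 edges has 12 nodes, and the count is C_11. So X = C_11 = 58786.
Permutations of [n] avoiding any single length-3 pattern are counted by C_n; here n = 10. So Y = C_10 = 16796.
X − Y = 58786 − 16796 = 41990.

41990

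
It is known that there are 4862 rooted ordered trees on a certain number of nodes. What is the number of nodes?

Rooted ordered trees on m nodes are counted by C_{m−1}; 4862 = C_9.
So the index is 9, and the number of nodes is 9 + 1 = 10.

10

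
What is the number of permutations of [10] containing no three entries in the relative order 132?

16796

Permutations of [n] avoiding any single length-3 pattern are counted by C_n; here n = 10.
C_10 = C(20,10)/11 = 184756/11 = 16796.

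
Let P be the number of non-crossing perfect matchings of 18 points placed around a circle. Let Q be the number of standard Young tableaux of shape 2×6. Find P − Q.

4730

Pairing 18 circle points by 9 non-crossing chords gives C_9 matchings. So P = C_9 = 4862.
By the hook-length formula (or a Dyck-path bijection), SYT of shape 2×6 number C_6. So Q = C_6 = 132.
P − Q = 4862 − 132 = 4730.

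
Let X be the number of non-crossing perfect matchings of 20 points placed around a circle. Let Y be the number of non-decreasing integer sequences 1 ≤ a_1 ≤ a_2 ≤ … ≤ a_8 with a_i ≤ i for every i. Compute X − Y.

Pairing 20 circle points by 10 non-crossing chords gives C_10 matchings. So X = C_10 = 16796.
Such sub-staircase sequences of length n are counted by C_n; here n = 8. So Y = C_8 = 1430.
X − Y = 16796 − 1430 = 15366.

15366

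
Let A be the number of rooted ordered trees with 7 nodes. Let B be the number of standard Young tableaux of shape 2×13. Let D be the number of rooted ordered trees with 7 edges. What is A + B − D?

742603

A rooted plane tree on 7 nodes has 6 edges, and such trees are counted by C_6. So A = C_6 = 132.
Standard Young tableaux of shape 2×n are counted by C_n; here n = 13. So B = C_13 = 742900.
A rooted plane tree with 7 edges has 8 nodes, and the count is C_7. So D = C_7 = 429.
A + B − D = 132 + 742900 − 429 = 742603.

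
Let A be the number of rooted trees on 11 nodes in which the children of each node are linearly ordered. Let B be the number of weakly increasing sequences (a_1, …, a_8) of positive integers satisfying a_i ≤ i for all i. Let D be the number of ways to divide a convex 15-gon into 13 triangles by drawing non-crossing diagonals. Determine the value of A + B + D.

A rooted plane tree on 11 nodes has 10 edges, and such trees are counted by C_10. So A = C_10 = 16796.
Weakly increasing sequences with a_i ≤ i biject with Dyck paths of semilength 8, so there are C_8. So B = C_8 = 1430.
A convex 15-gon is triangulated into 13 triangles, and the number of such triangulations is the Catalan number C_{15−2} = C_13. So D = C_13 = 742900.
A + B + D = 16796 + 1430 + 742900 = 761126.

761126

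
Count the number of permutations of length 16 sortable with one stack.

35357670

By Knuth's characterisation, the stack-sortable permutations of length 16 are the 231-avoiders, numbering C_16.
C_16 = C_15 · 2(2·15+1)/(15+2) = 9694845 · 62/17 = 35357670.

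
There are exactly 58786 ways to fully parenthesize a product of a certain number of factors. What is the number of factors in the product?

Parenthesizations of m factors are counted by C_{m−1}, and C_11 = 58786.
So the index is 11, and the number of factors is 11 + 1 = 12.

12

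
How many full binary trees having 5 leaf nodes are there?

Full binary trees with 5 leaves have 5−1 = 4 internal nodes, so there are C_4 of them.
C_4 = C(8,4)/5 = 70/5 = 14.

14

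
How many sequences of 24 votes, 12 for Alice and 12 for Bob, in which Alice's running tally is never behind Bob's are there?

Ballot sequences with n votes each where one side never trails are Dyck words, counted by C_n; here n = 12.
C_12 = C(24,12)/13 = 2704156/13 = 208012.

208012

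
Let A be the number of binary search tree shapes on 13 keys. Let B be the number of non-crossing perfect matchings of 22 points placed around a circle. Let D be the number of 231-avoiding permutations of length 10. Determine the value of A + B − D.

There are C_n binary search tree shapes on n keys; with n = 13 that is C_13. So A = C_13 = 742900.
Pairing 22 circle points by 11 non-crossing chords gives C_11 matchings. So B = C_11 = 58786.
Permutations of [n] avoiding any single length-3 pattern are counted by C_n; here n = 10. So D = C_10 = 16796.
A + B − D = 742900 + 58786 − 16796 = 784890.

784890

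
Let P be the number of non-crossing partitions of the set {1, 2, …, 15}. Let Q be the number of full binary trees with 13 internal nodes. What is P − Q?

The non-crossing partitions of [15] form a lattice of size C_15. So P = C_15 = 9694845.
Full binary trees with n internal nodes are counted by C_n; here n = 13. So Q = C_13 = 742900.
P − Q = 9694845 − 742900 = 8951945.

8951945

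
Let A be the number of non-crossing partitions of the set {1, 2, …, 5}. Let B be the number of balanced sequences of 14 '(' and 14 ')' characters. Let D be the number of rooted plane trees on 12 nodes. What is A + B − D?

2615696

The non-crossing partitions of [5] form a lattice of size C_5. So A = C_5 = 42.
With 14 pairs the number of balanced bracket strings is the Catalan number C_14. So B = C_14 = 2674440.
Rooted ordered (plane) trees on m nodes have m−1 edges and are counted by C_{m−1}; m = 12 gives C_11. So D = C_11 = 58786.
A + B − D = 42 + 2674440 − 58786 = 2615696.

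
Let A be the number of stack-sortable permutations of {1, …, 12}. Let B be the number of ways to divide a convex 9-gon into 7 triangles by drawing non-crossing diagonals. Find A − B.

Stack-sortable permutations are exactly the 231-avoiding ones, counted by C_n; here n = 12. So A = C_12 = 208012.
A convex 9-gon is triangulated into 7 triangles, and the number of such triangulations is the Catalan number C_{9−2} = C_7. So B = C_7 = 429.
A − B = 208012 − 429 = 207583.

207583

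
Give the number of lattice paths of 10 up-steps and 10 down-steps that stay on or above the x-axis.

16796

A Dyck path with 10 up-steps and 10 down-steps has semilength 10, so there are C_10 of them.
C_10 = C(20,10)/11 = 184756/11 = 16796.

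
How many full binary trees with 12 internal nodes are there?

208012

The number of full binary trees on 12 internal nodes is the Catalan number C_12.
C_12 = 208012.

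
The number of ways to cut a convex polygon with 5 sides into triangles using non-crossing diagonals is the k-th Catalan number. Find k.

The number of triangulations of a 5-gon is the Catalan number C_3 (index = sides − 2).

3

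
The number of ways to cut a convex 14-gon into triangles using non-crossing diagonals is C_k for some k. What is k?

Triangulations of a convex m-gon are counted by C_{m−2}; with m = 14 this is C_12.

12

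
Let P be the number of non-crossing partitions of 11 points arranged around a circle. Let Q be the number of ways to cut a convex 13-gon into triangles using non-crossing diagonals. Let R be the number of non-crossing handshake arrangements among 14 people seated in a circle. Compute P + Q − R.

117143

Non-crossing partitions of an n-element set are counted by C_n; here n = 11. So P = C_11 = 58786.
Triangulations of a convex m-gon are counted by C_{m−2}; with m = 13 this is C_11. So Q = C_11 = 58786.
Non-crossing handshake pairings of 2n people are counted by C_n; 14 people gives n = 7. So R = C_7 = 429.
P + Q − R = 58786 + 58786 − 429 = 117143.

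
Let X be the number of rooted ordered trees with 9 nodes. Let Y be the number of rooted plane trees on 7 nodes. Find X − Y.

1298

Rooted ordered (plane) trees on m nodes have m−1 edges and are counted by C_{m−1}; m = 9 gives C_8. So X = C_8 = 1430.
Rooted ordered (plane) trees on m nodes have m−1 edges and are counted by C_{m−1}; m = 7 gives C_6. So Y = C_6 = 132.
X − Y = 1430 − 132 = 1298.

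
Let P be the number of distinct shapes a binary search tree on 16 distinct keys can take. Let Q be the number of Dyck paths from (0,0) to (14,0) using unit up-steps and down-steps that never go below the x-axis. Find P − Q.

35357241

Rooted binary trees with 16 nodes (each child slot possibly empty) number C_16. So P = C_16 = 35357670.
A Dyck path with 7 up-steps and 7 down-steps has semilength 7, so there are C_7 of them. So Q = C_7 = 429.
P − Q = 35357670 − 429 = 35357241.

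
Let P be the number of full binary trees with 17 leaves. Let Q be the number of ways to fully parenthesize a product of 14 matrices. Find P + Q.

36100570

Full binary trees with 17 leaves have 17−1 = 16 internal nodes, so there are C_16 of them. So P = C_16 = 35357670.
Ways to associate a product of 14 factors correspond to binary trees on 14 leaves, so the count is C_13. So Q = C_13 = 742900.
P + Q = 35357670 + 742900 = 36100570.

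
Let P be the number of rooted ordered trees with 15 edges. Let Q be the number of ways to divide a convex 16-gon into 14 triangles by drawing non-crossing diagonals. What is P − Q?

7020405

A rooted plane tree with 15 edges has 16 nodes, and the count is C_15. So P = C_15 = 9694845.
Triangulations of a convex m-gon are counted by C_{m−2}; with m = 16 this is C_14. So Q = C_14 = 2674440.
P − Q = 9694845 − 2674440 = 7020405.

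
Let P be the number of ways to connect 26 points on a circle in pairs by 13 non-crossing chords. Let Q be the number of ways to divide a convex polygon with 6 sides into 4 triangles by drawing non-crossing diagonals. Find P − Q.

Pairing 26 circle points by 13 non-crossing chords gives C_13 matchings. So P = C_13 = 742900.
Triangulations of a convex m-gon are counted by C_{m−2}; with m = 6 this is C_4. So Q = C_4 = 14.
P − Q = 742900 − 14 = 742886.

742886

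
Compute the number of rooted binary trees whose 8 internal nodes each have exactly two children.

1430

Full binary trees with n internal nodes are counted by C_n; here n = 8.
C_8 = 1430.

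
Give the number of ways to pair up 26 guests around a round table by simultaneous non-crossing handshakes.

742900

Non-crossing handshake pairings of 2n people are counted by C_n; 26 people gives n = 13.
C_13 = C_12 · 2(2·12+1)/(12+2) = 208012 · 50/14 = 742900.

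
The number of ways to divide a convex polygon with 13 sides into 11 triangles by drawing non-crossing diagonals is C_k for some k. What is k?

11

Triangulations of a convex m-gon are counted by C_{m−2}; with m = 13 this is C_11.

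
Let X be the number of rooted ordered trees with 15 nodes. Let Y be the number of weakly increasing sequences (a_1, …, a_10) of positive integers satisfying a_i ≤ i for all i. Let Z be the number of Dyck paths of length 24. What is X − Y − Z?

2449632

A rooted plane tree on 15 nodes has 14 edges, and such trees are counted by C_14. So X = C_14 = 2674440.
Such sub-staircase sequences of length n are counted by C_n; here n = 10. So Y = C_10 = 16796.
A Dyck path with 12 up-steps and 12 down-steps has semilength 12, so there are C_12 of them. So Z = C_12 = 208012.
X − Y − Z = 2674440 − 16796 − 208012 = 2449632.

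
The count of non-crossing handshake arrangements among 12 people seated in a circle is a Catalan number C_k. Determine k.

Non-crossing handshake pairings of 2n people are counted by C_n; 12 people gives n = 6.

6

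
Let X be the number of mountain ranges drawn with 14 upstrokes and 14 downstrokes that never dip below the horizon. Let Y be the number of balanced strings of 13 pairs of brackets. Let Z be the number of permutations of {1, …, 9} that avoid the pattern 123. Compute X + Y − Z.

A Dyck path with 14 up-steps and 14 down-steps has semilength 14, so there are C_14 of them. So X = C_14 = 2674440.
A balanced arrangement of 13 bracket pairs is a Dyck word of semilength 13, so the count is C_13. So Y = C_13 = 742900.
Permutations of [n] avoiding any single length-3 pattern are counted by C_n; here n = 9. So Z = C_9 = 4862.
X + Y − Z = 2674440 + 742900 − 4862 = 3412478.

3412478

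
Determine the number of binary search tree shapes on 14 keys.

Binary trees (left/right distinguished) on n nodes are counted by C_n; here n = 14.
C_14 = C_13 · 2(2·13+1)/(13+2) = 742900 · 54/15 = 2674440.

2674440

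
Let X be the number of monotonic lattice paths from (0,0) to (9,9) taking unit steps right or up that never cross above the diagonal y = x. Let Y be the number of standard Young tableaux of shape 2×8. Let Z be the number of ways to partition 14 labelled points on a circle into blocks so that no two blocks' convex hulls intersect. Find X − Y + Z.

Monotone paths in an n×n grid that stay weakly below the diagonal are counted by C_n; here n = 9. So X = C_9 = 4862.
Standard Young tableaux of shape 2×n are counted by C_n; here n = 8. So Y = C_8 = 1430.
The non-crossing partitions of [14] form a lattice of size C_14. So Z = C_14 = 2674440.
X − Y + Z = 4862 − 1430 + 2674440 = 2677872.

2677872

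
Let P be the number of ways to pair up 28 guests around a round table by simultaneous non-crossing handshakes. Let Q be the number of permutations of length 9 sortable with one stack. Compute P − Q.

Non-crossing handshake pairings of 2n people are counted by C_n; 28 people gives n = 14. So P = C_14 = 2674440.
Stack-sortable permutations are exactly the 231-avoiding ones, counted by C_n; here n = 9. So Q = C_9 = 4862.
P − Q = 2674440 − 4862 = 2669578.

2669578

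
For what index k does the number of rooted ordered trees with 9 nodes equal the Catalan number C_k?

8

A rooted plane tree on 9 nodes has 8 edges, and such trees are counted by C_8.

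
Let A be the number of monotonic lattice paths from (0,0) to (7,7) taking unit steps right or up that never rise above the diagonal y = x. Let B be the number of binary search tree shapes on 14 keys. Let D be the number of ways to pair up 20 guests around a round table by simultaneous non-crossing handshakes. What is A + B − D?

2658073

Monotone paths in an n×n grid that stay weakly below the diagonal are counted by C_n; here n = 7. So A = C_7 = 429.
There are C_n binary search tree shapes on n keys; with n = 14 that is C_14. So B = C_14 = 2674440.
With 20 = 2·10 people, non-crossing handshake pairings are non-crossing perfect matchings on a circle, counted by C_10. So D = C_10 = 16796.
A + B − D = 429 + 2674440 − 16796 = 2658073.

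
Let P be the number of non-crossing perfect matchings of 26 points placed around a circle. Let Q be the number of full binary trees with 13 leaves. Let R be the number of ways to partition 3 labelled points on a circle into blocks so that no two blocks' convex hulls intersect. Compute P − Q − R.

534883

Non-crossing perfect matchings of 2n points on a circle are counted by C_n; with 26 points, n = 13. So P = C_13 = 742900.
A full binary tree with L leaves has L−1 internal nodes and is counted by C_{L−1}; L = 13 gives C_12. So Q = C_12 = 208012.
Non-crossing partitions of an n-element set are counted by C_n; here n = 3. So R = C_3 = 5.
P − Q − R = 742900 − 208012 − 5 = 534883.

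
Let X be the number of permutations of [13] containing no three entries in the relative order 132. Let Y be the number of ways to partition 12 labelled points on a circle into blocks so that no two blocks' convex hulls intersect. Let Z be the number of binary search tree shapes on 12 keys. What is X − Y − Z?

Permutations of [n] avoiding any single length-3 pattern are counted by C_n; here n = 13. So X = C_13 = 742900.
Non-crossing partitions of an n-element set are counted by C_n; here n = 12. So Y = C_12 = 208012.
Binary trees (left/right distinguished) on n nodes are counted by C_n; here n = 12. So Z = C_12 = 208012.
X − Y − Z = 742900 − 208012 − 208012 = 326876.

326876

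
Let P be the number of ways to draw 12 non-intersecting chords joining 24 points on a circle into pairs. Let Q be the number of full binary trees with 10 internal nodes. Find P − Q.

Non-crossing perfect matchings of 2n points on a circle are counted by C_n; with 24 points, n = 12. So P = C_12 = 208012.
Full binary trees with n internal nodes are counted by C_n; here n = 10. So Q = C_10 = 16796.
P − Q = 208012 − 16796 = 191216.

191216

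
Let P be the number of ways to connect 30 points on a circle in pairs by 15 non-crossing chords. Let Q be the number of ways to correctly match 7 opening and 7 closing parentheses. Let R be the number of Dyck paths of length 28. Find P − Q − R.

7019976

Pairing 30 circle points by 15 non-crossing chords gives C_15 matchings. So P = C_15 = 9694845.
With 7 pairs the number of balanced bracket strings is the Catalan number C_7. So Q = C_7 = 429.
A Dyck path with 14 up-steps and 14 down-steps has semilength 14, so there are C_14 of them. So R = C_14 = 2674440.
P − Q − R = 9694845 − 429 − 2674440 = 7019976.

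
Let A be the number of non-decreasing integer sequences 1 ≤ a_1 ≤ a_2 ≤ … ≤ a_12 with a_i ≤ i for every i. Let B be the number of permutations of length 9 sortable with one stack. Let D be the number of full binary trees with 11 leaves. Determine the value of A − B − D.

Weakly increasing sequences with a_i ≤ i biject with Dyck paths of semilength 12, so there are C_12. So A = C_12 = 208012.
Stack-sortable permutations are exactly the 231-avoiding ones, counted by C_n; here n = 9. So B = C_9 = 4862.
Full binary trees with 11 leaves have 11−1 = 10 internal nodes, so there are C_10 of them. So D = C_10 = 16796.
A − B − D = 208012 − 4862 − 16796 = 186354.

186354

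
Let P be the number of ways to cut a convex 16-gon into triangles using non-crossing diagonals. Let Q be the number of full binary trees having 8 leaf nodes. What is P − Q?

A convex 16-gon is triangulated into 14 triangles, and the number of such triangulations is the Catalan number C_{16−2} = C_14. So P = C_14 = 2674440.
A full binary tree with L leaves has L−1 internal nodes and is counted by C_{L−1}; L = 8 gives C_7. So Q = C_7 = 429.
P − Q = 2674440 − 429 = 2674011.

2674011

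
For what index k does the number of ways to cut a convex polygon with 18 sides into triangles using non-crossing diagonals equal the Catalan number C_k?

A convex 18-gon is triangulated into 16 triangles, and the number of such triangulations is the Catalan number C_{18−2} = C_16.

16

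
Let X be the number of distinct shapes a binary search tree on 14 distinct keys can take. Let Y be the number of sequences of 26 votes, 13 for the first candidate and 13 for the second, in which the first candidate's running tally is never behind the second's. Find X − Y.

1931540

Rooted binary trees with 14 nodes (each child slot possibly empty) number C_14. So X = C_14 = 2674440.
Ballot sequences with n votes each where one side never trails are Dyck words, counted by C_n; here n = 13. So Y = C_13 = 742900.
X − Y = 2674440 − 742900 = 1931540.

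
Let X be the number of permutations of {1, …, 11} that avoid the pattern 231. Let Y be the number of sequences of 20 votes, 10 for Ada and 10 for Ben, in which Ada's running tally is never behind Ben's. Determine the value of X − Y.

For any fixed pattern of length 3, the pattern-avoiding permutations of [11] number C_11. So X = C_11 = 58786.
Ballot sequences with n votes each where one side never trails are Dyck words, counted by C_n; here n = 10. So Y = C_10 = 16796.
X − Y = 58786 − 16796 = 41990.

41990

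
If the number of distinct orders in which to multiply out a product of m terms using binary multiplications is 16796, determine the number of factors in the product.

11

Parenthesizations of m factors are counted by C_{m−1}; 16796 = C_10.
So the index is 10, and the number of factors is 10 + 1 = 11.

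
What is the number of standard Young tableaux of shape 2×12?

208012

Standard Young tableaux of shape 2×n are counted by C_n; here n = 12.
C_12 = C_11 · 2(2·11+1)/(11+2) = 58786 · 46/13 = 208012.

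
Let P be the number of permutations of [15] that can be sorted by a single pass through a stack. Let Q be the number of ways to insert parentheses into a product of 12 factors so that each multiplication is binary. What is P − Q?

By Knuth's characterisation, the stack-sortable permutations of length 15 are the 231-avoiders, numbering C_15. So P = C_15 = 9694845.
Bracketing 12 factors into binary products is counted by C_{12−1} = C_11. So Q = C_11 = 58786.
P − Q = 9694845 − 58786 = 9636059.

9636059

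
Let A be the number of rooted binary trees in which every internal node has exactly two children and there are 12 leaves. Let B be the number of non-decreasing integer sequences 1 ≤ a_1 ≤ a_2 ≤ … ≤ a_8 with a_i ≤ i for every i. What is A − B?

Full binary trees with 12 leaves have 12−1 = 11 internal nodes, so there are C_11 of them. So A = C_11 = 58786.
Such sub-staircase sequences of length n are counted by C_n; here n = 8. So B = C_8 = 1430.
A − B = 58786 − 1430 = 57356.

57356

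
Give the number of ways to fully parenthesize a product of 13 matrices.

208012

Parenthesizations of m factors correspond to full binary trees with m leaves, counted by C_{m−1}; m = 13 gives C_12.
C_12 = C(24,12)/13 = 2704156/13 = 208012.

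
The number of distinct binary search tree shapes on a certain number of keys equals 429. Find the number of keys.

7

Binary search tree shapes on n keys are counted by C_n, and C_7 = 429.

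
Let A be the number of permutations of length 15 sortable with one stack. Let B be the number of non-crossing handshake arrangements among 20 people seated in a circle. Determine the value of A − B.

9678049

By Knuth's characterisation, the stack-sortable permutations of length 15 are the 231-avoiders, numbering C_15. So A = C_15 = 9694845.
With 20 = 2·10 people, non-crossing handshake pairings are non-crossing perfect matchings on a circle, counted by C_10. So B = C_10 = 16796.
A − B = 9694845 − 16796 = 9678049.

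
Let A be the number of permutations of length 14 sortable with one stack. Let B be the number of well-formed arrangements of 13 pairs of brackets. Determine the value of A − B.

By Knuth's characterisation, the stack-sortable permutations of length 14 are the 231-avoiders, numbering C_14. So A = C_14 = 2674440.
Balanced strings of n pairs of brackets are counted by C_n; here n = 13. So B = C_13 = 742900.
A − B = 2674440 − 742900 = 1931540.

1931540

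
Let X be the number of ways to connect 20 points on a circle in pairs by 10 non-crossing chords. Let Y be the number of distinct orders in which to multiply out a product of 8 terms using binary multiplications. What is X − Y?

Non-crossing perfect matchings of 2n points on a circle are counted by C_n; with 20 points, n = 10. So X = C_10 = 16796.
Bracketing 8 factors into binary products is counted by C_{8−1} = C_7. So Y = C_7 = 429.
X − Y = 16796 − 429 = 16367.

16367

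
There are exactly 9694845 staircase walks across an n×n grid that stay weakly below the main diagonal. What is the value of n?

Such diagonal-avoiding paths in an n×n grid are counted by C_n; 9694845 = C_15.

15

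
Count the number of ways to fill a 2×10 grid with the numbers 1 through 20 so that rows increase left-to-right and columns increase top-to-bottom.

Standard Young tableaux of shape 2×n are counted by C_n; here n = 10.
C_10 = C_9 · 2(2·9+1)/(9+2) = 4862 · 38/11 = 16796.

16796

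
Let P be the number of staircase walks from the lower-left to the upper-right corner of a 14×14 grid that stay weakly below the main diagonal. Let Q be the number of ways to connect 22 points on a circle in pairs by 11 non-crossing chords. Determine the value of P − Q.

Sub-diagonal monotone paths from (0,0) to (14,14) biject with Dyck paths of semilength 14, giving C_14. So P = C_14 = 2674440.
Non-crossing perfect matchings of 2n points on a circle are counted by C_n; with 22 points, n = 11. So Q = C_11 = 58786.
P − Q = 2674440 − 58786 = 2615654.

2615654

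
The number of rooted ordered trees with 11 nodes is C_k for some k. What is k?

Rooted ordered (plane) trees on m nodes have m−1 edges and are counted by C_{m−1}; m = 11 gives C_10.

10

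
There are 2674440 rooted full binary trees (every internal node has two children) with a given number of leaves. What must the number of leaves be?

15

Full binary trees with L leaves are counted by C_{L−1}, and C_14 = 2674440.
So the index is 14, and the number of leaves is 14 + 1 = 15.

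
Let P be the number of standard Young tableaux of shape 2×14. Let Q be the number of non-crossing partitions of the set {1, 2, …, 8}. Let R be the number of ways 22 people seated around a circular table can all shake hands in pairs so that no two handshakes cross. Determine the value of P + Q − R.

By the hook-length formula (or a Dyck-path bijection), SYT of shape 2×14 number C_14. So P = C_14 = 2674440.
Non-crossing partitions of an n-element set are counted by C_n; here n = 8. So Q = C_8 = 1430.
With 22 = 2·11 people, non-crossing handshake pairings are non-crossing perfect matchings on a circle, counted by C_11. So R = C_11 = 58786.
P + Q − R = 2674440 + 1430 − 58786 = 2617084.

2617084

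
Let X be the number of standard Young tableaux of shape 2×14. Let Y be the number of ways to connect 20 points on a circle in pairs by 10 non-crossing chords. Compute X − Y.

By the hook-length formula (or a Dyck-path bijection), SYT of shape 2×14 number C_14. So X = C_14 = 2674440.
Non-crossing perfect matchings of 2n points on a circle are counted by C_n; with 20 points, n = 10. So Y = C_10 = 16796.
X − Y = 2674440 − 16796 = 2657644.

2657644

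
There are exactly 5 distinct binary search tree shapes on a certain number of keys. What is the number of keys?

3

Binary search tree shapes on n keys are counted by C_n. The Catalan number equal to 5 is C_3.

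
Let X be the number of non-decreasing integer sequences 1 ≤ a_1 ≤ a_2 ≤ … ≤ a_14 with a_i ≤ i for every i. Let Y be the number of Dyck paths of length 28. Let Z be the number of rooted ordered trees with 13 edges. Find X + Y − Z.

Weakly increasing sequences with a_i ≤ i biject with Dyck paths of semilength 14, so there are C_14. So X = C_14 = 2674440.
Paths of 14 up- and 14 down-steps that never dip below the axis are Dyck paths; their count is C_14. So Y = C_14 = 2674440.
A rooted plane tree with 13 edges has 14 nodes, and the count is C_13. So Z = C_13 = 742900.
X + Y − Z = 2674440 + 2674440 − 742900 = 4605980.

4605980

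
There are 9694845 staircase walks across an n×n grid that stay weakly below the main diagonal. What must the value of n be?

Such diagonal-avoiding paths in an n×n grid are counted by C_n. Since C_15 = 9694845, the index is 15.

15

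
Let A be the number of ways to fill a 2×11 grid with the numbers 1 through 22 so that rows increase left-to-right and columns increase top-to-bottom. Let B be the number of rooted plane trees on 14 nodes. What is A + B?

Standard Young tableaux of shape 2×n are counted by C_n; here n = 11. So A = C_11 = 58786.
A rooted plane tree on 14 nodes has 13 edges, and such trees are counted by C_13. So B = C_13 = 742900.
A + B = 58786 + 742900 = 801686.

801686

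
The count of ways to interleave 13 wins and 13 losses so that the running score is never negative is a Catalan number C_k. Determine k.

13

Ballot sequences with n votes each where one side never trails are Dyck words, counted by C_n; here n = 13.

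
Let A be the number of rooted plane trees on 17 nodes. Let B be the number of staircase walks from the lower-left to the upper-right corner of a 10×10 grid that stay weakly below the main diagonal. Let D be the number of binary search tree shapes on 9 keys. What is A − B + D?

Rooted ordered (plane) trees on m nodes have m−1 edges and are counted by C_{m−1}; m = 17 gives C_16. So A = C_16 = 35357670.
Sub-diagonal monotone paths from (0,0) to (10,10) biject with Dyck paths of semilength 10, giving C_10. So B = C_10 = 16796.
Rooted binary trees with 9 nodes (each child slot possibly empty) number C_9. So D = C_9 = 4862.
A − B + D = 35357670 − 16796 + 4862 = 35345736.

35345736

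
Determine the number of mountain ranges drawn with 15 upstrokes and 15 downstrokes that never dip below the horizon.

9694845

A Dyck path with 15 up-steps and 15 down-steps has semilength 15, so there are C_15 of them.
C_15 = C_14 · 2(2·14+1)/(14+2) = 2674440 · 58/16 = 9694845.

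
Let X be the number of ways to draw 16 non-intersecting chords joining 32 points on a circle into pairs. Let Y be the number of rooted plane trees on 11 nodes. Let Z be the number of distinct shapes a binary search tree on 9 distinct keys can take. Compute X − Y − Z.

35336012

Non-crossing perfect matchings of 2n points on a circle are counted by C_n; with 32 points, n = 16. So X = C_16 = 35357670.
Rooted ordered (plane) trees on m nodes have m−1 edges and are counted by C_{m−1}; m = 11 gives C_10. So Y = C_10 = 16796.
Binary trees (left/right distinguished) on n nodes are counted by C_n; here n = 9. So Z = C_9 = 4862.
X − Y − Z = 35357670 − 16796 − 4862 = 35336012.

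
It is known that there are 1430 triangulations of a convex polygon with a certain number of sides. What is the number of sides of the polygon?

Triangulations of a convex m-gon are counted by C_{m−2}. Since C_8 = 1430, the index is 8.
So m − 2 = 8, giving m = 10 sides.

10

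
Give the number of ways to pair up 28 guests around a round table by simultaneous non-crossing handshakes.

With 28 = 2·14 people, non-crossing handshake pairings are non-crossing perfect matchings on a circle, counted by C_14.
C_14 = C_13 · 2(2·13+1)/(13+2) = 742900 · 54/15 = 2674440.

2674440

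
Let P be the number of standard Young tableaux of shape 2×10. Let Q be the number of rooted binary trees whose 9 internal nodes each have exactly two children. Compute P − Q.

By the hook-length formula (or a Dyck-path bijection), SYT of shape 2×10 number C_10. So P = C_10 = 16796.
Full binary trees with n internal nodes are counted by C_n; here n = 9. So Q = C_9 = 4862.
P − Q = 16796 − 4862 = 11934.

11934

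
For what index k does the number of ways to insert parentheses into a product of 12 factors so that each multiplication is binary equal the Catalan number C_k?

11

Bracketing 12 factors into binary products is counted by C_{12−1} = C_11.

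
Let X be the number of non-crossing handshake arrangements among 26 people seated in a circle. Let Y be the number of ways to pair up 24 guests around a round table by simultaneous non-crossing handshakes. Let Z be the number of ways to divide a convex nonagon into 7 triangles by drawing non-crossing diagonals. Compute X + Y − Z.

With 26 = 2·13 people, non-crossing handshake pairings are non-crossing perfect matchings on a circle, counted by C_13. So X = C_13 = 742900.
Non-crossing handshake pairings of 2n people are counted by C_n; 24 people gives n = 12. So Y = C_12 = 208012.
A convex 9-gon is triangulated into 7 triangles, and the number of such triangulations is the Catalan number C_{9−2} = C_7. So Z = C_7 = 429.
X + Y − Z = 742900 + 208012 − 429 = 950483.

950483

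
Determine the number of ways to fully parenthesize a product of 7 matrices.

132

Ways to associate a product of 7 factors correspond to binary trees on 7 leaves, so the count is C_6.
C_6 = C(12,6)/7 = 924/7 = 132.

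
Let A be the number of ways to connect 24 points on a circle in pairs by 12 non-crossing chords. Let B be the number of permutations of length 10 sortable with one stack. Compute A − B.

Non-crossing perfect matchings of 2n points on a circle are counted by C_n; with 24 points, n = 12. So A = C_12 = 208012.
By Knuth's characterisation, the stack-sortable permutations of length 10 are the 231-avoiders, numbering C_10. So B = C_10 = 16796.
A − B = 208012 − 16796 = 191216.

191216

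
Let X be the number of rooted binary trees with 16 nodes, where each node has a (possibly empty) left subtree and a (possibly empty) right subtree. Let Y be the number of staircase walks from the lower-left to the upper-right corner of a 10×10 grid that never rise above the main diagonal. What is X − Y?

35340874

Binary trees (left/right distinguished) on n nodes are counted by C_n; here n = 16. So X = C_16 = 35357670.
Monotone paths in an n×n grid that stay weakly below the diagonal are counted by C_n; here n = 10. So Y = C_10 = 16796.
X − Y = 35357670 − 16796 = 35340874.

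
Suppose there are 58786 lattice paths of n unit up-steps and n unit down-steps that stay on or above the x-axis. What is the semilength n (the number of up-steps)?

11

Dyck paths of semilength n are counted by C_n, and C_11 = 58786.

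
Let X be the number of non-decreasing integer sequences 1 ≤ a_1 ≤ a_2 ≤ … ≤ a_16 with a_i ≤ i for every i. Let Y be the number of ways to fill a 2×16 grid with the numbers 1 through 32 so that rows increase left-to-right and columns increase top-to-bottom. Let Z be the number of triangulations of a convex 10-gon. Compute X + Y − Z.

70713910

Such sub-staircase sequences of length n are counted by C_n; here n = 16. So X = C_16 = 35357670.
Standard Young tableaux of shape 2×n are counted by C_n; here n = 16. So Y = C_16 = 35357670.
Triangulations of a convex m-gon are counted by C_{m−2}; with m = 10 this is C_8. So Z = C_8 = 1430.
X + Y − Z = 35357670 + 35357670 − 1430 = 70713910.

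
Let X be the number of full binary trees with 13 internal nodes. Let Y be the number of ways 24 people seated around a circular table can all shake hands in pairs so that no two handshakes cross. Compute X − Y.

Full binary trees with n internal nodes are counted by C_n; here n = 13. So X = C_13 = 742900.
Non-crossing handshake pairings of 2n people are counted by C_n; 24 people gives n = 12. So Y = C_12 = 208012.
X − Y = 742900 − 208012 = 534888.

534888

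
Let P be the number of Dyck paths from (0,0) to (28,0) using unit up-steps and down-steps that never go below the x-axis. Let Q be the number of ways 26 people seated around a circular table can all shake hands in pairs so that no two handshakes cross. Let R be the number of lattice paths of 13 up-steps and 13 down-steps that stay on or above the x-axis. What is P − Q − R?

Dyck paths of semilength n (length 2n) are counted by C_n; here n = 14. So P = C_14 = 2674440.
Non-crossing handshake pairings of 2n people are counted by C_n; 26 people gives n = 13. So Q = C_13 = 742900.
Paths of 13 up- and 13 down-steps that never dip below the axis are Dyck paths; their count is C_13. So R = C_13 = 742900.
P − Q − R = 2674440 − 742900 − 742900 = 1188640.

1188640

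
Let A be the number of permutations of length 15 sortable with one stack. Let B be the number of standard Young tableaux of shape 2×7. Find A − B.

9694416

Stack-sortable permutations are exactly the 231-avoiding ones, counted by C_n; here n = 15. So A = C_15 = 9694845.
Standard Young tableaux of shape 2×n are counted by C_n; here n = 7. So B = C_7 = 429.
A − B = 9694845 − 429 = 9694416.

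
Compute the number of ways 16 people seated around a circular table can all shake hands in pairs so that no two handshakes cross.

Non-crossing handshake pairings of 2n people are counted by C_n; 16 people gives n = 8.
C_8 = C_7 · 2(2·7+1)/(7+2) = 429 · 30/9 = 1430.

1430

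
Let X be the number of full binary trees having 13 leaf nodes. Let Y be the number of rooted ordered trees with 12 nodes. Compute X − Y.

A full binary tree with L leaves has L−1 internal nodes and is counted by C_{L−1}; L = 13 gives C_12. So X = C_12 = 208012.
A rooted plane tree on 12 nodes has 11 edges, and such trees are counted by C_11. So Y = C_11 = 58786.
X − Y = 208012 − 58786 = 149226.

149226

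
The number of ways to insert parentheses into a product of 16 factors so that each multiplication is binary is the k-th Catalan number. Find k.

Ways to associate a product of 16 factors correspond to binary trees on 16 leaves, so the count is C_15.

15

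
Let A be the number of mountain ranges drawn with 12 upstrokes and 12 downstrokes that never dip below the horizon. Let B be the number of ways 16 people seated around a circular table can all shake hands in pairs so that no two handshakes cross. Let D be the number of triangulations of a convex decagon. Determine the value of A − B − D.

205152

Dyck paths of semilength n (length 2n) are counted by C_n; here n = 12. So A = C_12 = 208012.
Non-crossing handshake pairings of 2n people are counted by C_n; 16 people gives n = 8. So B = C_8 = 1430.
The number of triangulations of a 10-gon is the Catalan number C_8 (index = sides − 2). So D = C_8 = 1430.
A − B − D = 208012 − 1430 − 1430 = 205152.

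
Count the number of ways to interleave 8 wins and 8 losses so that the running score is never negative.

Ballot sequences with n votes each where one side never trails are Dyck words, counted by C_n; here n = 8.
C_8 = C_7 · 2(2·7+1)/(7+2) = 429 · 30/9 = 1430.

1430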